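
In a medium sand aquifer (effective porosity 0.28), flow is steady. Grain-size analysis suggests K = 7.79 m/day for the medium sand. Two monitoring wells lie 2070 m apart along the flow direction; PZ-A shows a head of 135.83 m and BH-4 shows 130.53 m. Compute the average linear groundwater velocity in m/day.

Hydraulic gradient i = (135.83 − 130.53) / 2070 = 5.3 / 2070 = 0.002560.
Darcy flux q = K · i = 7.790 × 0.002560 = 0.01995 m/day.
Seepage velocity v = q / n_e = 0.01995 / 0.28 = 0.07123 m/day.

0.0712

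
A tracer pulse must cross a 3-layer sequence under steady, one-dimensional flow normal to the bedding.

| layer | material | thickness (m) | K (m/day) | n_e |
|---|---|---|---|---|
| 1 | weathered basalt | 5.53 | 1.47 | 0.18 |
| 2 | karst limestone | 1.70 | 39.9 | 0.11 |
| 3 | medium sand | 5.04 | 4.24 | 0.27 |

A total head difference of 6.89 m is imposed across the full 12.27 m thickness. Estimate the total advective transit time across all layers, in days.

1.84

With flow normal to the layers, continuity requires the same specific discharge q through every layer.
Σ(b_i/K_i) = 5.53/1.47 + 1.70/39.9 + 5.04/4.24 = 4.993 d.
q = Δh / Σ(b_i/K_i) = 6.89 / 4.993 = 1.380 m/day.
In each layer the seepage velocity is v_i = q/n_i, so the layer transit time is t_i = b_i·n_i / q:
  layer 1 (weathered basalt): t_1 = 5.53 × 0.18 / 1.380 = 0.7214 d
  layer 2 (karst limestone): t_2 = 1.70 × 0.11 / 1.380 = 0.1355 d
  layer 3 (medium sand): t_3 = 5.04 × 0.27 / 1.380 = 0.9862 d
Total t = Σ t_i = 1.843 days.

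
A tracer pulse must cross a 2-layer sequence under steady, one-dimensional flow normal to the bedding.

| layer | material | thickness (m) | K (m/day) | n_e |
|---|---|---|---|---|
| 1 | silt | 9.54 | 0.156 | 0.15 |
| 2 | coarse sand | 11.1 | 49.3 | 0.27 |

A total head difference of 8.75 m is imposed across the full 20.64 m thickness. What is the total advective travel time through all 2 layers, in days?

With flow normal to the layers, continuity requires the same specific discharge q through every layer.
Σ(b_i/K_i) = 9.54/0.156 + 11.1/49.3 = 61.38 d.
q = Δh / Σ(b_i/K_i) = 8.75 / 61.38 = 0.1426 m/day.
In each layer the seepage velocity is v_i = q/n_i, so the layer transit time is t_i = b_i·n_i / q:
  layer 1 (silt): t_1 = 9.54 × 0.15 / 0.1426 = 10.04 d
  layer 2 (coarse sand): t_2 = 11.1 × 0.27 / 0.1426 = 21.02 d
Total t = Σ t_i = 31.06 days.

31.1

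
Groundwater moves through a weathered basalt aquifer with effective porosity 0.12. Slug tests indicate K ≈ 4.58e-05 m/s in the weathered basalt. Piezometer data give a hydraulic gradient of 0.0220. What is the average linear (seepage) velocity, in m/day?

Convert K: 4.58e-05 m/s × 86400 = 3.957 m/day.
Hydraulic gradient i = 0.0220.
Darcy flux q = K · i = 3.957 × 0.02200 = 0.08706 m/day.
Seepage velocity v = q / n_e = 0.08706 / 0.12 = 0.7255 m/day.

0.725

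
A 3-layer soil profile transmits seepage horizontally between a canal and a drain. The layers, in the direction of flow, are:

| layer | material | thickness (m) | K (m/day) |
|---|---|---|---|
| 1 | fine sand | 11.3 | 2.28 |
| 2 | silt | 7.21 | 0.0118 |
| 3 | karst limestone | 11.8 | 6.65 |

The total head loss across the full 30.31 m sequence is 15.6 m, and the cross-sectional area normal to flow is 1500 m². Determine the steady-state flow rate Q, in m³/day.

Flow is perpendicular to layering, so the layers act in series and the equivalent K is the thickness-weighted harmonic mean.
Total thickness L = 11.3 + 7.21 + 11.8 = 30.31 m.
Σ(b_i/K_i) = 11.3/2.28 + 7.21/0.0118 + 11.8/6.65 = 617.7 d.
K_eq = L / Σ(b_i/K_i) = 30.31 / 617.7 = 0.04907 m/day.
Q = K_eq · A · (Δh/L) = 0.04907 × 1500 × (15.6/30.31) = 37.88 m³/day.

37.9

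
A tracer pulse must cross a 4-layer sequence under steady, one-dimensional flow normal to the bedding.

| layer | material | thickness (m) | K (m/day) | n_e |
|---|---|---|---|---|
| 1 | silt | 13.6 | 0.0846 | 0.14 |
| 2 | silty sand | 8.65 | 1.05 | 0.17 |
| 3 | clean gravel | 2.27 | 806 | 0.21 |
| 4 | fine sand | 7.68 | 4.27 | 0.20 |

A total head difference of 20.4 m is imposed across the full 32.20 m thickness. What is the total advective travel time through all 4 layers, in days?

45.1

With flow normal to the layers, continuity requires the same specific discharge q through every layer.
Σ(b_i/K_i) = 13.6/0.0846 + 8.65/1.05 + 2.27/806 + 7.68/4.27 = 170.8 d.
q = Δh / Σ(b_i/K_i) = 20.4 / 170.8 = 0.1194 m/day.
In each layer the seepage velocity is v_i = q/n_i, so the layer transit time is t_i = b_i·n_i / q:
  layer 1 (silt): t_1 = 13.6 × 0.14 / 0.1194 = 15.94 d
  layer 2 (silty sand): t_2 = 8.65 × 0.17 / 0.1194 = 12.31 d
  layer 3 (clean gravel): t_3 = 2.27 × 0.21 / 0.1194 = 3.991 d
  layer 4 (fine sand): t_4 = 7.68 × 0.20 / 0.1194 = 12.86 d
Total t = Σ t_i = 45.10 days.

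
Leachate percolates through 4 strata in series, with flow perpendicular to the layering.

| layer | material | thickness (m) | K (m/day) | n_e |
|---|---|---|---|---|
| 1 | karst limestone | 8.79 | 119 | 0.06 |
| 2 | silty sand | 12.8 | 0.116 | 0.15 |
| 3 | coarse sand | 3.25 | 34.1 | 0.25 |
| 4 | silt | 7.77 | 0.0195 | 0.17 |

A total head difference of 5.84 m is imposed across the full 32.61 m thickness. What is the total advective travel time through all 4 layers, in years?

1.09

With flow normal to the layers, continuity requires the same specific discharge q through every layer.
Σ(b_i/K_i) = 8.79/119 + 12.8/0.116 + 3.25/34.1 + 7.77/0.0195 = 509.0 d.
q = Δh / Σ(b_i/K_i) = 5.84 / 509.0 = 0.01147 m/day.
In each layer the seepage velocity is v_i = q/n_i, so the layer transit time is t_i = b_i·n_i / q:
  layer 1 (karst limestone): t_1 = 8.79 × 0.06 / 0.01147 = 45.96 d
  layer 2 (silty sand): t_2 = 12.8 × 0.15 / 0.01147 = 167.3 d
  layer 3 (coarse sand): t_3 = 3.25 × 0.25 / 0.01147 = 70.81 d
  layer 4 (silt): t_4 = 7.77 × 0.17 / 0.01147 = 115.1 d
Total t = Σ t_i = 399.2 days = 1.093 years.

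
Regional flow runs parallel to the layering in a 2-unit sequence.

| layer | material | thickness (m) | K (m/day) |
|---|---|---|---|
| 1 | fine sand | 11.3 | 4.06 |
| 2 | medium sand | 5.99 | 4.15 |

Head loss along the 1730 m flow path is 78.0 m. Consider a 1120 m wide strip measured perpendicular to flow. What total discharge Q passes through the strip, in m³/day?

Flow is parallel to layering, so each bed carries its own Darcy discharge and the transmissivities add.
Σ(K_i·b_i) = 4.06×11.3 + 4.15×5.99 = 70.74 m²/day.
Hydraulic gradient i = Δh / L = 78.0 / 1730 = 0.04509.
Q = Σ(K_i·b_i) · W · i = 70.74 × 1120 × 0.04509 = 3572 m³/day.

3570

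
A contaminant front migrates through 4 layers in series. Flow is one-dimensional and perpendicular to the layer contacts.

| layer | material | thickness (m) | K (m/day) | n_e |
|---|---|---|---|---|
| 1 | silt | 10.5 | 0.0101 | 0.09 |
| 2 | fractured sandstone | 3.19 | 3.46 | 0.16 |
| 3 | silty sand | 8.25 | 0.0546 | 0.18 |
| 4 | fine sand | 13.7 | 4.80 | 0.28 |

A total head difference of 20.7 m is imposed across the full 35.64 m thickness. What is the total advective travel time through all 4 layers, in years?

1.07

With flow normal to the layers, continuity requires the same specific discharge q through every layer.
Σ(b_i/K_i) = 10.5/0.0101 + 3.19/3.46 + 8.25/0.0546 + 13.7/4.80 = 1194 d.
q = Δh / Σ(b_i/K_i) = 20.7 / 1194 = 0.01733 m/day.
In each layer the seepage velocity is v_i = q/n_i, so the layer transit time is t_i = b_i·n_i / q:
  layer 1 (silt): t_1 = 10.5 × 0.09 / 0.01733 = 54.53 d
  layer 2 (fractured sandstone): t_2 = 3.19 × 0.16 / 0.01733 = 29.45 d
  layer 3 (silty sand): t_3 = 8.25 × 0.18 / 0.01733 = 85.69 d
  layer 4 (fine sand): t_4 = 13.7 × 0.28 / 0.01733 = 221.4 d
Total t = Σ t_i = 391.0 days = 1.071 years.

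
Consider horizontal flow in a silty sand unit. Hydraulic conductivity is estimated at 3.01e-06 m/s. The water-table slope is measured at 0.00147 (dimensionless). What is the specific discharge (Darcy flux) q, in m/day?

0.000382

Convert K: 3.01e-06 m/s × 86400 = 0.2601 m/day.
Hydraulic gradient i = 0.00147.
Specific discharge q = K · i = 0.2601 × 0.001470 = 0.0003823 m/day.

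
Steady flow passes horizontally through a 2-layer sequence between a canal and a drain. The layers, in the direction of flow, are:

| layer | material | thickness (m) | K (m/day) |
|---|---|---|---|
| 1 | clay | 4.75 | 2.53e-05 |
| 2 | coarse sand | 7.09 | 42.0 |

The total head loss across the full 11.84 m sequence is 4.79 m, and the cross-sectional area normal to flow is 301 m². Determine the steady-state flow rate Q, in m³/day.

0.00768

Flow is perpendicular to layering, so the layers act in series and the equivalent K is the thickness-weighted harmonic mean.
Total thickness L = 4.75 + 7.09 = 11.84 m.
Σ(b_i/K_i) = 4.75/2.53e-05 + 7.09/42.0 = 1.877e+05 d.
K_eq = L / Σ(b_i/K_i) = 11.84 / 1.877e+05 = 6.306e-05 m/day.
Q = K_eq · A · (Δh/L) = 6.306e-05 × 301 × (4.79/11.84) = 0.007679 m³/day.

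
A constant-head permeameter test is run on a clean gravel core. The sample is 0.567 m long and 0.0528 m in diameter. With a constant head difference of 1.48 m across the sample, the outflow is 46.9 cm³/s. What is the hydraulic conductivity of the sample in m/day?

Cross-sectional area A = π·(d/2)² = π × (0.0528/2)² = 0.002190 m².
Convert discharge: 46.9 cm³/s = 4.690e-05 m³/s.
Darcy's law rearranged: K = Q·L / (A·Δh) = 4.690e-05 × 0.567 / (0.002190 × 1.48) = 0.008206 m/s = 709.0 m/day.

709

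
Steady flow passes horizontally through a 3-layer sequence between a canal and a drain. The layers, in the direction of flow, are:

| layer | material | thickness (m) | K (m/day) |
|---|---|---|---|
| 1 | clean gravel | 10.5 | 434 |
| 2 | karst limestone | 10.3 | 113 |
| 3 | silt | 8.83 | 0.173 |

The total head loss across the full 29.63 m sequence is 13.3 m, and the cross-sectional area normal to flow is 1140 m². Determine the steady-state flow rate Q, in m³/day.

Flow is perpendicular to layering, so the layers act in series and the equivalent K is the thickness-weighted harmonic mean.
Total thickness L = 10.5 + 10.3 + 8.83 = 29.63 m.
Σ(b_i/K_i) = 10.5/434 + 10.3/113 + 8.83/0.173 = 51.16 d.
K_eq = L / Σ(b_i/K_i) = 29.63 / 51.16 = 0.5792 m/day.
Q = K_eq · A · (Δh/L) = 0.5792 × 1140 × (13.3/29.63) = 296.4 m³/day.

296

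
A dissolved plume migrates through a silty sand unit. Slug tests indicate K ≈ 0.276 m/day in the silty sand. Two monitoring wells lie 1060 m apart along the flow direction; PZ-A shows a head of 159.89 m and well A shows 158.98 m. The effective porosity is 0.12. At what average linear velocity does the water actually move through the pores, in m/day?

Hydraulic gradient i = (159.89 − 158.98) / 1060 = 0.91 / 1060 = 0.0008585.
Darcy flux q = K · i = 0.2760 × 0.0008585 = 0.0002369 m/day.
Seepage velocity v = q / n_e = 0.0002369 / 0.12 = 0.001975 m/day.

0.00197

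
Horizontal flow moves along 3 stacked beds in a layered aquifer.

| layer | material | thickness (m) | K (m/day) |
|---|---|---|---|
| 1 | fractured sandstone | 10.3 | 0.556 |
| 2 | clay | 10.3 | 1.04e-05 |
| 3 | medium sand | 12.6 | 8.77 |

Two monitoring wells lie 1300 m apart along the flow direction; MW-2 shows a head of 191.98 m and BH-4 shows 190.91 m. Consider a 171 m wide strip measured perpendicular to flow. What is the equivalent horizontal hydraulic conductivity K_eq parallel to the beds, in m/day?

3.50

Flow is parallel to layering, so each bed carries its own Darcy discharge and the transmissivities add.
Σ(K_i·b_i) = 0.556×10.3 + 1.04e-05×10.3 + 8.77×12.6 = 116.2 m²/day.
Total thickness b = 33.20 m, so K_eq = Σ(K_i·b_i)/b = 3.501 m/day.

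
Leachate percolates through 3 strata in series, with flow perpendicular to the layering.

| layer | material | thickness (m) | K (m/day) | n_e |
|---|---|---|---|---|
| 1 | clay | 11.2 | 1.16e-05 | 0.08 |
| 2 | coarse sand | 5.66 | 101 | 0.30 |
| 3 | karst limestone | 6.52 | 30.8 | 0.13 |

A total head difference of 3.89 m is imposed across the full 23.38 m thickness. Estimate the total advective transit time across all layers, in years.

With flow normal to the layers, continuity requires the same specific discharge q through every layer.
Σ(b_i/K_i) = 11.2/1.16e-05 + 5.66/101 + 6.52/30.8 = 9.655e+05 d.
q = Δh / Σ(b_i/K_i) = 3.89 / 9.655e+05 = 4.029e-06 m/day.
In each layer the seepage velocity is v_i = q/n_i, so the layer transit time is t_i = b_i·n_i / q:
  layer 1 (clay): t_1 = 11.2 × 0.08 / 4.029e-06 = 2.224e+05 d
  layer 2 (coarse sand): t_2 = 5.66 × 0.30 / 4.029e-06 = 4.215e+05 d
  layer 3 (karst limestone): t_3 = 6.52 × 0.13 / 4.029e-06 = 2.104e+05 d
Total t = Σ t_i = 8.542e+05 days = 2339 years.

2340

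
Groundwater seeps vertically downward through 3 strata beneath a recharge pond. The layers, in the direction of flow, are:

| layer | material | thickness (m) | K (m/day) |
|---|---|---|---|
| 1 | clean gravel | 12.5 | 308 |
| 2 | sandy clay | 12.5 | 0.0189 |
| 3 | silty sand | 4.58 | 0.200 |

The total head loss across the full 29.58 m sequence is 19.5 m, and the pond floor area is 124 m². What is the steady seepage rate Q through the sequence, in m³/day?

Flow is perpendicular to layering, so the layers act in series and the equivalent K is the thickness-weighted harmonic mean.
Total thickness L = 12.5 + 12.5 + 4.58 = 29.58 m.
Σ(b_i/K_i) = 12.5/308 + 12.5/0.0189 + 4.58/0.200 = 684.3 d.
K_eq = L / Σ(b_i/K_i) = 29.58 / 684.3 = 0.04323 m/day.
Q = K_eq · A · (Δh/L) = 0.04323 × 124 × (19.5/29.58) = 3.533 m³/day.

3.53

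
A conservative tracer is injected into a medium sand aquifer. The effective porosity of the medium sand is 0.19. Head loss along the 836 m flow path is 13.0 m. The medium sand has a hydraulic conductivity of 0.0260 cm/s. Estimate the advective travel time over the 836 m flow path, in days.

Convert K: 0.0260 cm/s × 864 = 22.46 m/day.
Hydraulic gradient i = Δh / L = 13.0 / 836 = 0.01555.
Darcy flux q = K · i = 22.46 × 0.01555 = 0.3493 m/day.
Seepage velocity v = q / n_e = 0.3493 / 0.19 = 1.839 m/day.
Travel time t = L / v = 836 / 1.839 = 454.7 days.

455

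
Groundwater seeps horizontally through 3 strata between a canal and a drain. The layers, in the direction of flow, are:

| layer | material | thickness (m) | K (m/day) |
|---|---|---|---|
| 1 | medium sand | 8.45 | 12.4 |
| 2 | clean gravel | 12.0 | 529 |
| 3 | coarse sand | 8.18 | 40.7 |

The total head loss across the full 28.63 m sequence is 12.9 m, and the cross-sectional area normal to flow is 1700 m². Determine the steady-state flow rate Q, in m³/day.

24200

Flow is perpendicular to layering, so the layers act in series and the equivalent K is the thickness-weighted harmonic mean.
Total thickness L = 8.45 + 12.0 + 8.18 = 28.63 m.
Σ(b_i/K_i) = 8.45/12.4 + 12.0/529 + 8.18/40.7 = 0.9051 d.
K_eq = L / Σ(b_i/K_i) = 28.63 / 0.9051 = 31.63 m/day.
Q = K_eq · A · (Δh/L) = 31.63 × 1700 × (12.9/28.63) = 24229 m³/day.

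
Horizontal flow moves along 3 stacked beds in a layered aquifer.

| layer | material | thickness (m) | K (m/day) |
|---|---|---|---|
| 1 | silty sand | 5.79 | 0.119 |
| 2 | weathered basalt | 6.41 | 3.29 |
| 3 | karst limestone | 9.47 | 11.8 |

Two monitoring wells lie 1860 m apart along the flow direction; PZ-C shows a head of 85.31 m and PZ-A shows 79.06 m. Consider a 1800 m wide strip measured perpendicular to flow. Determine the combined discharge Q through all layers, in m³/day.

808

Flow is parallel to layering, so each bed carries its own Darcy discharge and the transmissivities add.
Σ(K_i·b_i) = 0.119×5.79 + 3.29×6.41 + 11.8×9.47 = 133.5 m²/day.
Hydraulic gradient i = (85.31 − 79.06) / 1860 = 6.25 / 1860 = 0.003360.
Q = Σ(K_i·b_i) · W · i = 133.5 × 1800 × 0.003360 = 807.6 m³/day.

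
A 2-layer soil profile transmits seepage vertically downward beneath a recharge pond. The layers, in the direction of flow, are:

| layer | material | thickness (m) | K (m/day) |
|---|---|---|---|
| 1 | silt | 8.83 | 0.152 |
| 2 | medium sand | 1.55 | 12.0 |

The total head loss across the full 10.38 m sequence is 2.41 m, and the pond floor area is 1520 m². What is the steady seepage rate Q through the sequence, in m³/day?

62.9

Flow is perpendicular to layering, so the layers act in series and the equivalent K is the thickness-weighted harmonic mean.
Total thickness L = 8.83 + 1.55 = 10.38 m.
Σ(b_i/K_i) = 8.83/0.152 + 1.55/12.0 = 58.22 d.
K_eq = L / Σ(b_i/K_i) = 10.38 / 58.22 = 0.1783 m/day.
Q = K_eq · A · (Δh/L) = 0.1783 × 1520 × (2.41/10.38) = 62.92 m³/day.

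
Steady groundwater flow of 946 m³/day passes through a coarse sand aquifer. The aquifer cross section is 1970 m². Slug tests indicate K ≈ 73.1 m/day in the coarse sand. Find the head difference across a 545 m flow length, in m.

3.58

From Q = K·A·i, i = Q / (K·A) = 946 / (73.10 × 1970) = 0.006569.
Head loss Δh = i · L = 0.006569 × 545 = 3.580 m.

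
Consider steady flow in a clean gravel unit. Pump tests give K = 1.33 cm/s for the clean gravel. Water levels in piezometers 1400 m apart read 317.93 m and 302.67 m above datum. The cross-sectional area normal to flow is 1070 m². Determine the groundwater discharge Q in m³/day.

Convert K: 1.33 cm/s × 864 = 1149 m/day.
Hydraulic gradient i = (317.93 − 302.67) / 1400 = 15.26 / 1400 = 0.01090.
Darcy's law: Q = K · A · i = 1149 × 1070 × 0.01090 = 13402 m³/day.

13400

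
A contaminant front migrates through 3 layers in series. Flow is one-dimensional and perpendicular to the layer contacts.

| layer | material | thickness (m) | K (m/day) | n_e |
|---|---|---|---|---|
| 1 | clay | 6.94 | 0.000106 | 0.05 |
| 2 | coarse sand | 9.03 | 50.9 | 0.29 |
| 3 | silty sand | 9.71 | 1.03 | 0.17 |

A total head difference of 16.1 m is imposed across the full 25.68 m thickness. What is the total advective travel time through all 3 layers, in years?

51.4

With flow normal to the layers, continuity requires the same specific discharge q through every layer.
Σ(b_i/K_i) = 6.94/0.000106 + 9.03/50.9 + 9.71/1.03 = 65481 d.
q = Δh / Σ(b_i/K_i) = 16.1 / 65481 = 0.0002459 m/day.
In each layer the seepage velocity is v_i = q/n_i, so the layer transit time is t_i = b_i·n_i / q:
  layer 1 (clay): t_1 = 6.94 × 0.05 / 0.0002459 = 1411 d
  layer 2 (coarse sand): t_2 = 9.03 × 0.29 / 0.0002459 = 10651 d
  layer 3 (silty sand): t_3 = 9.71 × 0.17 / 0.0002459 = 6714 d
Total t = Σ t_i = 18776 days = 51.40 years.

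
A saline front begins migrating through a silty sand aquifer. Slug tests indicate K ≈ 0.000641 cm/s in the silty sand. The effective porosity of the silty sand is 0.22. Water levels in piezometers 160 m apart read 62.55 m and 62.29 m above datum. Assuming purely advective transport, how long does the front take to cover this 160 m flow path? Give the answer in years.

Convert K: 0.000641 cm/s × 864 = 0.5538 m/day.
Hydraulic gradient i = (62.55 − 62.29) / 160 = 0.26 / 160 = 0.001625.
Darcy flux q = K · i = 0.5538 × 0.001625 = 0.0009000 m/day.
Seepage velocity v = q / n_e = 0.0009000 / 0.22 = 0.004091 m/day.
Travel time t = L / v = 160 / 0.004091 = 39113 days = 107.1 years.

107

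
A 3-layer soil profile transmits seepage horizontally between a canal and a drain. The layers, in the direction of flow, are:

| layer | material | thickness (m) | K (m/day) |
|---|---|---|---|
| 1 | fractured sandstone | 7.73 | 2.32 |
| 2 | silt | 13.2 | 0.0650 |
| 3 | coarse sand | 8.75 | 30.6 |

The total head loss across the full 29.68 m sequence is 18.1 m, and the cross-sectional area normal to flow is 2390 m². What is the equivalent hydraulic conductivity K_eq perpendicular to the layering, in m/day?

0.144

Flow is perpendicular to layering, so the layers act in series and the equivalent K is the thickness-weighted harmonic mean.
Total thickness L = 7.73 + 13.2 + 8.75 = 29.68 m.
Σ(b_i/K_i) = 7.73/2.32 + 13.2/0.0650 + 8.75/30.6 = 206.7 d.
K_eq = L / Σ(b_i/K_i) = 29.68 / 206.7 = 0.1436 m/day.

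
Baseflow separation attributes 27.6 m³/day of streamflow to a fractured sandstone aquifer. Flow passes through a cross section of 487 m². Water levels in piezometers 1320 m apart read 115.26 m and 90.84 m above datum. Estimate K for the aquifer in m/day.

3.06

Hydraulic gradient i = (115.26 − 90.84) / 1320 = 24.42 / 1320 = 0.01850.
From Q = K·A·i, K = Q / (A·i) = 27.6 / (487.0 × 0.01850) = 3.063 m/day.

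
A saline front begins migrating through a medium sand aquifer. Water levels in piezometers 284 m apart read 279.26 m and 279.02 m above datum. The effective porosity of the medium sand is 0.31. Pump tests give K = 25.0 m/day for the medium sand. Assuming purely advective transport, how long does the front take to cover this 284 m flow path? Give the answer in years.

Hydraulic gradient i = (279.26 − 279.02) / 284 = 0.24 / 284 = 0.0008451.
Darcy flux q = K · i = 25.00 × 0.0008451 = 0.02113 m/day.
Seepage velocity v = q / n_e = 0.02113 / 0.31 = 0.06815 m/day.
Travel time t = L / v = 284 / 0.06815 = 4167 days = 11.41 years.

11.4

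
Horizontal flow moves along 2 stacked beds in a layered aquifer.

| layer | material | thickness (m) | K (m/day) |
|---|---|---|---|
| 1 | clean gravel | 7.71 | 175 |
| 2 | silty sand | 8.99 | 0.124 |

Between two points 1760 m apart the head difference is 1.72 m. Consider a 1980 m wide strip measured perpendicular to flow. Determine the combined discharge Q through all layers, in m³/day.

2610

Flow is parallel to layering, so each bed carries its own Darcy discharge and the transmissivities add.
Σ(K_i·b_i) = 175×7.71 + 0.124×8.99 = 1350 m²/day.
Hydraulic gradient i = Δh / L = 1.72 / 1760 = 0.0009773.
Q = Σ(K_i·b_i) · W · i = 1350 × 1980 × 0.0009773 = 2613 m³/day.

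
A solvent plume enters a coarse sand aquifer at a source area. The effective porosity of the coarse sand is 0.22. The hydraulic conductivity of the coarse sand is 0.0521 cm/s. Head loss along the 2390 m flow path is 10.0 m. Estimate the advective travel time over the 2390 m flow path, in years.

7.64

Convert K: 0.0521 cm/s × 864 = 45.01 m/day.
Hydraulic gradient i = Δh / L = 10.0 / 2390 = 0.004184.
Darcy flux q = K · i = 45.01 × 0.004184 = 0.1883 m/day.
Seepage velocity v = q / n_e = 0.1883 / 0.22 = 0.8561 m/day.
Travel time t = L / v = 2390 / 0.8561 = 2792 days = 7.643 years.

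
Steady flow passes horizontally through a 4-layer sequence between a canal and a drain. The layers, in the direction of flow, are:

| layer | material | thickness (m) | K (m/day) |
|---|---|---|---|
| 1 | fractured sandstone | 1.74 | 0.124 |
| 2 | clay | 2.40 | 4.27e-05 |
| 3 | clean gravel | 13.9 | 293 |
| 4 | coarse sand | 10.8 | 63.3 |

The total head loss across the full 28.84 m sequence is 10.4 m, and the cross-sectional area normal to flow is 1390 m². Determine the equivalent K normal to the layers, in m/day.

Flow is perpendicular to layering, so the layers act in series and the equivalent K is the thickness-weighted harmonic mean.
Total thickness L = 1.74 + 2.40 + 13.9 + 10.8 = 28.84 m.
Σ(b_i/K_i) = 1.74/0.124 + 2.40/4.27e-05 + 13.9/293 + 10.8/63.3 = 56220 d.
K_eq = L / Σ(b_i/K_i) = 28.84 / 56220 = 0.0005130 m/day.

0.000513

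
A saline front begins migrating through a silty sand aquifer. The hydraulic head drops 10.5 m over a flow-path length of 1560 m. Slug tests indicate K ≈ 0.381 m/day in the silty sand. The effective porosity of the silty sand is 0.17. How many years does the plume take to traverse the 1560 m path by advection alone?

283

Hydraulic gradient i = Δh / L = 10.5 / 1560 = 0.006731.
Darcy flux q = K · i = 0.3810 × 0.006731 = 0.002564 m/day.
Seepage velocity v = q / n_e = 0.002564 / 0.17 = 0.01508 m/day.
Travel time t = L / v = 1560 / 0.01508 = 1.034e+05 days = 283.1 years.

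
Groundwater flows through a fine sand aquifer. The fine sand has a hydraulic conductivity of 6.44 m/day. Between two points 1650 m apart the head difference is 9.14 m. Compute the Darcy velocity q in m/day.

Hydraulic gradient i = Δh / L = 9.14 / 1650 = 0.005539.
Specific discharge q = K · i = 6.440 × 0.005539 = 0.03567 m/day.

0.0357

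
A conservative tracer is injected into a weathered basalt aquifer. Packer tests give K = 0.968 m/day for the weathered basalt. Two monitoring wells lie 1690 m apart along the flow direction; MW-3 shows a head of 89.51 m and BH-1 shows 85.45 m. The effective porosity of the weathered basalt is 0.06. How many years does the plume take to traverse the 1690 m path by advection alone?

119

Hydraulic gradient i = (89.51 − 85.45) / 1690 = 4.06 / 1690 = 0.002402.
Darcy flux q = K · i = 0.9680 × 0.002402 = 0.002325 m/day.
Seepage velocity v = q / n_e = 0.002325 / 0.06 = 0.03876 m/day.
Travel time t = L / v = 1690 / 0.03876 = 43604 days = 119.4 years.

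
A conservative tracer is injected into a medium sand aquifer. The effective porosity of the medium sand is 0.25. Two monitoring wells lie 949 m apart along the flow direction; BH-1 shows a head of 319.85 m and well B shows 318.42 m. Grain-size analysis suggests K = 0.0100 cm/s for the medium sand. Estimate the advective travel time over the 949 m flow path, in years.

49.9

Convert K: 0.0100 cm/s × 864 = 8.640 m/day.
Hydraulic gradient i = (319.85 − 318.42) / 949 = 1.43 / 949 = 0.001507.
Darcy flux q = K · i = 8.640 × 0.001507 = 0.01302 m/day.
Seepage velocity v = q / n_e = 0.01302 / 0.25 = 0.05208 m/day.
Travel time t = L / v = 949 / 0.05208 = 18223 days = 49.89 years.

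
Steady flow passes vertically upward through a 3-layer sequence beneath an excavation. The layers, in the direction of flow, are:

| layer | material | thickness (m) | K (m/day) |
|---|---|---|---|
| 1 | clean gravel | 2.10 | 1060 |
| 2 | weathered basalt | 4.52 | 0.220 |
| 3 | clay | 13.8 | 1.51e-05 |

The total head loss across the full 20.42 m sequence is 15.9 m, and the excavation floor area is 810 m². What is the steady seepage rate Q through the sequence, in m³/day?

Flow is perpendicular to layering, so the layers act in series and the equivalent K is the thickness-weighted harmonic mean.
Total thickness L = 2.10 + 4.52 + 13.8 = 20.42 m.
Σ(b_i/K_i) = 2.10/1060 + 4.52/0.220 + 13.8/1.51e-05 = 9.139e+05 d.
K_eq = L / Σ(b_i/K_i) = 20.42 / 9.139e+05 = 2.234e-05 m/day.
Q = K_eq · A · (Δh/L) = 2.234e-05 × 810 × (15.9/20.42) = 0.01409 m³/day.

0.0141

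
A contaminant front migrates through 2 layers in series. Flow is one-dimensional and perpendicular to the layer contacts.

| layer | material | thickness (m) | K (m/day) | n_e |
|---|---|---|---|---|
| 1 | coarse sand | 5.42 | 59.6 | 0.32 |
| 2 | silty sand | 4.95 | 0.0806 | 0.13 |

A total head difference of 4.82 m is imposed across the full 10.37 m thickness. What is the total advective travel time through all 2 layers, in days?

With flow normal to the layers, continuity requires the same specific discharge q through every layer.
Σ(b_i/K_i) = 5.42/59.6 + 4.95/0.0806 = 61.51 d.
q = Δh / Σ(b_i/K_i) = 4.82 / 61.51 = 0.07837 m/day.
In each layer the seepage velocity is v_i = q/n_i, so the layer transit time is t_i = b_i·n_i / q:
  layer 1 (coarse sand): t_1 = 5.42 × 0.32 / 0.07837 = 22.13 d
  layer 2 (silty sand): t_2 = 4.95 × 0.13 / 0.07837 = 8.211 d
Total t = Σ t_i = 30.34 days.

30.3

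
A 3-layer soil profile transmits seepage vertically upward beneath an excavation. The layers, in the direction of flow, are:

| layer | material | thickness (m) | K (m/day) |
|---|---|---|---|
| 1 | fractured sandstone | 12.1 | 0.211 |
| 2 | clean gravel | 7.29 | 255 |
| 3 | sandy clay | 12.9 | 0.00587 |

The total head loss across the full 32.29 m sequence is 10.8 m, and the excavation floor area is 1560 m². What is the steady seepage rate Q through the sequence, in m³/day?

Flow is perpendicular to layering, so the layers act in series and the equivalent K is the thickness-weighted harmonic mean.
Total thickness L = 12.1 + 7.29 + 12.9 = 32.29 m.
Σ(b_i/K_i) = 12.1/0.211 + 7.29/255 + 12.9/0.00587 = 2255 d.
K_eq = L / Σ(b_i/K_i) = 32.29 / 2255 = 0.01432 m/day.
Q = K_eq · A · (Δh/L) = 0.01432 × 1560 × (10.8/32.29) = 7.471 m³/day.

7.47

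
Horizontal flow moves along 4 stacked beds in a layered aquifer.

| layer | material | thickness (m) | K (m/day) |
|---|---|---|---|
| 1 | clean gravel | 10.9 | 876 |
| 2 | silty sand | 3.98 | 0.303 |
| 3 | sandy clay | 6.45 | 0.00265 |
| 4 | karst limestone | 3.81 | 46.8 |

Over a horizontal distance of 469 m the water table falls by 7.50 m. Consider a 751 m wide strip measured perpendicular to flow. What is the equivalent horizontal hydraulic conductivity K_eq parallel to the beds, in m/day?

387

Flow is parallel to layering, so each bed carries its own Darcy discharge and the transmissivities add.
Σ(K_i·b_i) = 876×10.9 + 0.303×3.98 + 0.00265×6.45 + 46.8×3.81 = 9728 m²/day.
Total thickness b = 25.14 m, so K_eq = Σ(K_i·b_i)/b = 387.0 m/day.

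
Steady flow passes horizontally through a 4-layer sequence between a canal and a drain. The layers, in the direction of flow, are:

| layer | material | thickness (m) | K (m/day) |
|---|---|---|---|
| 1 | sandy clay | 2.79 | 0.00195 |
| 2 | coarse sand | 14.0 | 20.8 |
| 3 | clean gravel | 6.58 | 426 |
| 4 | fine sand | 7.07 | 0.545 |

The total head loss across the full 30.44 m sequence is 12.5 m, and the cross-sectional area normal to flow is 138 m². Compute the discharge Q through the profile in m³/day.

1.19

Flow is perpendicular to layering, so the layers act in series and the equivalent K is the thickness-weighted harmonic mean.
Total thickness L = 2.79 + 14.0 + 6.58 + 7.07 = 30.44 m.
Σ(b_i/K_i) = 2.79/0.00195 + 14.0/20.8 + 6.58/426 + 7.07/0.545 = 1444 d.
K_eq = L / Σ(b_i/K_i) = 30.44 / 1444 = 0.02107 m/day.
Q = K_eq · A · (Δh/L) = 0.02107 × 138 × (12.5/30.44) = 1.194 m³/day.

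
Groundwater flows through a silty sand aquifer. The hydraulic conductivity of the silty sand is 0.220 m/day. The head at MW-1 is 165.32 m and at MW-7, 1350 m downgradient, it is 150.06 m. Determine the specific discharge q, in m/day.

Hydraulic gradient i = (165.32 − 150.06) / 1350 = 15.26 / 1350 = 0.01130.
Specific discharge q = K · i = 0.2200 × 0.01130 = 0.002487 m/day.

0.00249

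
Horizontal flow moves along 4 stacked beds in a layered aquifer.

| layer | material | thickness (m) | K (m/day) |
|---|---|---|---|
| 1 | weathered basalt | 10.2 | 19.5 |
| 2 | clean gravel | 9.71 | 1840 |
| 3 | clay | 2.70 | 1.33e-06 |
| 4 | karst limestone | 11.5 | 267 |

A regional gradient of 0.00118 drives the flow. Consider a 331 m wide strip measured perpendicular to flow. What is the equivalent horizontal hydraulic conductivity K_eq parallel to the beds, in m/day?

Flow is parallel to layering, so each bed carries its own Darcy discharge and the transmissivities add.
Σ(K_i·b_i) = 19.5×10.2 + 1840×9.71 + 1.33e-06×2.70 + 267×11.5 = 21136 m²/day.
Total thickness b = 34.11 m, so K_eq = Σ(K_i·b_i)/b = 619.6 m/day.

620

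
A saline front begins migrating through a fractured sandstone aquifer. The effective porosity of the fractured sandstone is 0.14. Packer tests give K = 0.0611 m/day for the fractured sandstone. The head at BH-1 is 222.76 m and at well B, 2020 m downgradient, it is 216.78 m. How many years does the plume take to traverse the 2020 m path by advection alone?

Hydraulic gradient i = (222.76 − 216.78) / 2020 = 5.98 / 2020 = 0.002960.
Darcy flux q = K · i = 0.06110 × 0.002960 = 0.0001809 m/day.
Seepage velocity v = q / n_e = 0.0001809 / 0.14 = 0.001292 m/day.
Travel time t = L / v = 2020 / 0.001292 = 1.563e+06 days = 4281 years.

4280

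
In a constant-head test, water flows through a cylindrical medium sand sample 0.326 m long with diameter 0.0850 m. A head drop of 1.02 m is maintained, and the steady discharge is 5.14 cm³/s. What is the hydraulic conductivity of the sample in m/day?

25.0

Cross-sectional area A = π·(d/2)² = π × (0.0850/2)² = 0.005675 m².
Convert discharge: 5.14 cm³/s = 5.140e-06 m³/s.
Darcy's law rearranged: K = Q·L / (A·Δh) = 5.140e-06 × 0.326 / (0.005675 × 1.02) = 0.0002895 m/s = 25.01 m/day.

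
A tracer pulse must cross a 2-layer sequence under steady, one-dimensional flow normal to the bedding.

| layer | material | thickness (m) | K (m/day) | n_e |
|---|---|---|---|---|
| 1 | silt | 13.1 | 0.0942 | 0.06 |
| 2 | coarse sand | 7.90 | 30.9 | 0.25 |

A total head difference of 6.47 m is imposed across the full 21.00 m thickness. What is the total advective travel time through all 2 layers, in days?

59.5

With flow normal to the layers, continuity requires the same specific discharge q through every layer.
Σ(b_i/K_i) = 13.1/0.0942 + 7.90/30.9 = 139.3 d.
q = Δh / Σ(b_i/K_i) = 6.47 / 139.3 = 0.04644 m/day.
In each layer the seepage velocity is v_i = q/n_i, so the layer transit time is t_i = b_i·n_i / q:
  layer 1 (silt): t_1 = 13.1 × 0.06 / 0.04644 = 16.93 d
  layer 2 (coarse sand): t_2 = 7.90 × 0.25 / 0.04644 = 42.53 d
Total t = Σ t_i = 59.45 days.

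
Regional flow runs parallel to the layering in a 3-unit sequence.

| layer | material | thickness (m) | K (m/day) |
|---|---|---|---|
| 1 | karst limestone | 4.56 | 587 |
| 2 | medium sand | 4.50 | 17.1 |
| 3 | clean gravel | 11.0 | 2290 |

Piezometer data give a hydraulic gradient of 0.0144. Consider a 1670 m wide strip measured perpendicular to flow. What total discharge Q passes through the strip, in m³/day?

672000

Flow is parallel to layering, so each bed carries its own Darcy discharge and the transmissivities add.
Σ(K_i·b_i) = 587×4.56 + 17.1×4.50 + 2290×11.0 = 27944 m²/day.
Hydraulic gradient i = 0.0144.
Q = Σ(K_i·b_i) · W · i = 27944 × 1670 × 0.01440 = 6.720e+05 m³/day.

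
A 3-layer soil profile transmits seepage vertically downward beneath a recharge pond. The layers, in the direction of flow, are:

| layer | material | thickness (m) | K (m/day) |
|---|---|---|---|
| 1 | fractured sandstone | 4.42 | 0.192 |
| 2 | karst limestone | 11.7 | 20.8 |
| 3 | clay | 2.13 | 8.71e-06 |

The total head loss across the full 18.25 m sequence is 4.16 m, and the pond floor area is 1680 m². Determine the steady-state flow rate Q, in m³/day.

Flow is perpendicular to layering, so the layers act in series and the equivalent K is the thickness-weighted harmonic mean.
Total thickness L = 4.42 + 11.7 + 2.13 = 18.25 m.
Σ(b_i/K_i) = 4.42/0.192 + 11.7/20.8 + 2.13/8.71e-06 = 2.446e+05 d.
K_eq = L / Σ(b_i/K_i) = 18.25 / 2.446e+05 = 7.462e-05 m/day.
Q = K_eq · A · (Δh/L) = 7.462e-05 × 1680 × (4.16/18.25) = 0.02858 m³/day.

0.0286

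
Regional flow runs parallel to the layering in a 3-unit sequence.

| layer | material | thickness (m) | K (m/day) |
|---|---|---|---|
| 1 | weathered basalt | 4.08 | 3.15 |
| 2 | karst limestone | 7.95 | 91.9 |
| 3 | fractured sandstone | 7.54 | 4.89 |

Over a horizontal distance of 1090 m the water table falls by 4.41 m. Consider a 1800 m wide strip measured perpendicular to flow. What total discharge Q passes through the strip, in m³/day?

5680

Flow is parallel to layering, so each bed carries its own Darcy discharge and the transmissivities add.
Σ(K_i·b_i) = 3.15×4.08 + 91.9×7.95 + 4.89×7.54 = 780.3 m²/day.
Hydraulic gradient i = Δh / L = 4.41 / 1090 = 0.004046.
Q = Σ(K_i·b_i) · W · i = 780.3 × 1800 × 0.004046 = 5683 m³/day.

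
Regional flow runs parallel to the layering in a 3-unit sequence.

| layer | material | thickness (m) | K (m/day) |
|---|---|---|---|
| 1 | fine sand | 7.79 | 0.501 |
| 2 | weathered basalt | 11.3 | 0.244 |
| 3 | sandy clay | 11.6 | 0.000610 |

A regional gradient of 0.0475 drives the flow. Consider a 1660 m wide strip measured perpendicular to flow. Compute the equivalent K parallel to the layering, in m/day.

0.217

Flow is parallel to layering, so each bed carries its own Darcy discharge and the transmissivities add.
Σ(K_i·b_i) = 0.501×7.79 + 0.244×11.3 + 0.000610×11.6 = 6.667 m²/day.
Total thickness b = 30.69 m, so K_eq = Σ(K_i·b_i)/b = 0.2172 m/day.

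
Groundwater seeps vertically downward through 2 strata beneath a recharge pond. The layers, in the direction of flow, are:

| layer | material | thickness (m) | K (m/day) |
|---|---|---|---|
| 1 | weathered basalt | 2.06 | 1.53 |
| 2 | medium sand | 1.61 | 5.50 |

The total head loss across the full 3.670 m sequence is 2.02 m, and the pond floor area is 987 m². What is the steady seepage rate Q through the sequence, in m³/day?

Flow is perpendicular to layering, so the layers act in series and the equivalent K is the thickness-weighted harmonic mean.
Total thickness L = 2.06 + 1.61 = 3.670 m.
Σ(b_i/K_i) = 2.06/1.53 + 1.61/5.50 = 1.639 d.
K_eq = L / Σ(b_i/K_i) = 3.670 / 1.639 = 2.239 m/day.
Q = K_eq · A · (Δh/L) = 2.239 × 987 × (2.02/3.670) = 1216 m³/day.

1220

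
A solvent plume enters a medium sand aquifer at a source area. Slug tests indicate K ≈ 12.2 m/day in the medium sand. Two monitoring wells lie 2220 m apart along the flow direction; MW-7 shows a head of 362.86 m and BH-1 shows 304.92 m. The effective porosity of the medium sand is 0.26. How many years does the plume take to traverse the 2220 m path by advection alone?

4.96

Hydraulic gradient i = (362.86 − 304.92) / 2220 = 57.94 / 2220 = 0.02610.
Darcy flux q = K · i = 12.20 × 0.02610 = 0.3184 m/day.
Seepage velocity v = q / n_e = 0.3184 / 0.26 = 1.225 m/day.
Travel time t = L / v = 2220 / 1.225 = 1813 days = 4.963 years.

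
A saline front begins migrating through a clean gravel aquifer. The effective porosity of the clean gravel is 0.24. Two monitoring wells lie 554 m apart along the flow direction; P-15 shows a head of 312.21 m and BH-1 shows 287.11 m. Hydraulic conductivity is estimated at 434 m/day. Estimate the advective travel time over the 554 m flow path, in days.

Hydraulic gradient i = (312.21 − 287.11) / 554 = 25.1 / 554 = 0.04531.
Darcy flux q = K · i = 434.0 × 0.04531 = 19.66 m/day.
Seepage velocity v = q / n_e = 19.66 / 0.24 = 81.93 m/day.
Travel time t = L / v = 554 / 81.93 = 6.762 days.

6.76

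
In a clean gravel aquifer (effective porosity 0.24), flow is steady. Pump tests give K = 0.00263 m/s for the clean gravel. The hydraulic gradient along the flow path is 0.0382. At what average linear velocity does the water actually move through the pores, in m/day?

36.2

Convert K: 0.00263 m/s × 86400 = 227.2 m/day.
Hydraulic gradient i = 0.0382.
Darcy flux q = K · i = 227.2 × 0.03820 = 8.680 m/day.
Seepage velocity v = q / n_e = 8.680 / 0.24 = 36.17 m/day.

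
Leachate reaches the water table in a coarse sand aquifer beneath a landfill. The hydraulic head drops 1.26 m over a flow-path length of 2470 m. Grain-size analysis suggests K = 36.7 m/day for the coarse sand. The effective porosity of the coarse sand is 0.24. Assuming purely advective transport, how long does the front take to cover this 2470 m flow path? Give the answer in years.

86.7

Hydraulic gradient i = Δh / L = 1.26 / 2470 = 0.0005101.
Darcy flux q = K · i = 36.70 × 0.0005101 = 0.01872 m/day.
Seepage velocity v = q / n_e = 0.01872 / 0.24 = 0.07801 m/day.
Travel time t = L / v = 2470 / 0.07801 = 31664 days = 86.69 years.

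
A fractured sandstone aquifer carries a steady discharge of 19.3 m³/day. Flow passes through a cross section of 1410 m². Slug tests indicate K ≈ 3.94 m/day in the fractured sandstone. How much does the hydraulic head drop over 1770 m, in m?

From Q = K·A·i, i = Q / (K·A) = 19.3 / (3.940 × 1410) = 0.003474.
Head loss Δh = i · L = 0.003474 × 1770 = 6.149 m.

6.15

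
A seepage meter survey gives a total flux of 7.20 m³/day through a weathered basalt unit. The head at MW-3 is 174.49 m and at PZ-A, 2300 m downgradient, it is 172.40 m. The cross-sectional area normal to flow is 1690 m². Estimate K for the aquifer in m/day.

Hydraulic gradient i = (174.49 − 172.40) / 2300 = 2.09 / 2300 = 0.0009087.
From Q = K·A·i, K = Q / (A·i) = 7.20 / (1690 × 0.0009087) = 4.688 m/day.

4.69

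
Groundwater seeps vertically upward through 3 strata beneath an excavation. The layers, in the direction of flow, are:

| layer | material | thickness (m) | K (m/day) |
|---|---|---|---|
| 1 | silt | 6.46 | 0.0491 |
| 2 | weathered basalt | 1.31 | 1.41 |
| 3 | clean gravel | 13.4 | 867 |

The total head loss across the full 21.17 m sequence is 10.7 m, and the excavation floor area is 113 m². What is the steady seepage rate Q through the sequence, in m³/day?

Flow is perpendicular to layering, so the layers act in series and the equivalent K is the thickness-weighted harmonic mean.
Total thickness L = 6.46 + 1.31 + 13.4 = 21.17 m.
Σ(b_i/K_i) = 6.46/0.0491 + 1.31/1.41 + 13.4/867 = 132.5 d.
K_eq = L / Σ(b_i/K_i) = 21.17 / 132.5 = 0.1598 m/day.
Q = K_eq · A · (Δh/L) = 0.1598 × 113 × (10.7/21.17) = 9.124 m³/day.

9.12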